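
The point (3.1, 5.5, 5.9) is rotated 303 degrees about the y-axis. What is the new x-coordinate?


Rotation about y-axis: x' = x*cos(theta) + z*sin(theta)
= 3.1 * 0.5446 + 5.9 * -0.8387
= -3.2598


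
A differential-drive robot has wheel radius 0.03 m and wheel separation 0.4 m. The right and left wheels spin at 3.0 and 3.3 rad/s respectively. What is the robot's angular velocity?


vR = r*wR = 0.03*3.0 = 0.09 m/s
vL = r*wL = 0.03*3.3 = 0.099 m/s
v = (vR+vL)/2 = 0.0945 m/s
omega = (vR-vL)/L = -0.0225 rad/s
angular velocity = -0.0225 rad/s


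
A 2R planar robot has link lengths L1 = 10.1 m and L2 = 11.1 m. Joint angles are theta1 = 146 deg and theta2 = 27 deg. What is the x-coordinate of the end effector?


Convert angles to radians: theta1 = 2.5482, theta2 = 0.4712
x = L1*cos(theta1) + L2*cos(theta1+theta2)
x = -8.3733 + -11.0173
x = -19.3905


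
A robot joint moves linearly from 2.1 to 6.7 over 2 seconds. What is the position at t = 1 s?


s = t/T = 1/2 = 0.5
p(t) = p0 + (pf-p0)*s
= 2.1 + (6.7 - 2.1) * 0.5
= 4.4


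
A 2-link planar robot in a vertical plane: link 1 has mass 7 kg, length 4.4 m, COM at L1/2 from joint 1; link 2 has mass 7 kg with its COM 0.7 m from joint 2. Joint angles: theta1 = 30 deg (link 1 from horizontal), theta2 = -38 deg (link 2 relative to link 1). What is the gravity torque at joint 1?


Horizontal distance from joint 1 to link-1 COM:
  x_c1 = (L1/2)*cos(t1) = 2.2 * 0.866 = 1.9053 m
Horizontal distance from joint 1 to link-2 COM:
  x_c2 = L1*cos(t1) + Lc2*cos(t1+t2)
       = 4.4*0.866 + 0.7*0.9903 = 4.5037 m
tau1 = m1*g*x_c1 + m2*g*x_c2
     = 7*9.81*1.9053 + 7*9.81*4.5037
     = 130.8339 + 309.269
     = 440.103 Nm


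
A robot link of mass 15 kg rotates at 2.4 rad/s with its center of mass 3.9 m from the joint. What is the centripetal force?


F = m * omega^2 * r
= 15 * 2.4^2 * 3.9
= 15 * 5.76 * 3.9
= 336.96 N


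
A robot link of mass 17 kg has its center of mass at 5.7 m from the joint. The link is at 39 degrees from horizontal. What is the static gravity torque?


tau = m*g*L*cos(angle)
= 17 * 9.81 * 5.7 * cos(39 deg)
= 17 * 9.81 * 5.7 * 0.7771
= 738.7464 Nm


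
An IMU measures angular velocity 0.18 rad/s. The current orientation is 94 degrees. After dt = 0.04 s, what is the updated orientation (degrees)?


delta_theta = w * dt = 0.18 * 0.04 = 0.0072 rad
= 0.4125 deg
theta_new = 94 + 0.4125 = 94.4125 deg


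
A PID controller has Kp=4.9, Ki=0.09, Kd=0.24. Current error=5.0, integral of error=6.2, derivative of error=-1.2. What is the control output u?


u = Kp*e + Ki*int(e) + Kd*de/dt
= 4.9*5.0 + 0.09*6.2 + 0.24*(-1.2)
= 24.5 + 0.558 + -0.288
= 24.77


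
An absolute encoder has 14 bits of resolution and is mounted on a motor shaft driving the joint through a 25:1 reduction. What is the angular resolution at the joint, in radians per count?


counts = 2^14 = 16384
effective counts at joint = 16384 * 25 = 409600
resolution = 2*pi / 409600
= 1.5340e-05 rad/count


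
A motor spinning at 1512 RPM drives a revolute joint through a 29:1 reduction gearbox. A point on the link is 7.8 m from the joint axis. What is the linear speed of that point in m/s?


omega_motor = 1512 * 2*pi/60 = 158.3363 rad/s
omega_joint = omega_motor / 29 = 5.4599 rad/s
v = omega_joint * r = 5.4599 * 7.8
= 42.587 m/s


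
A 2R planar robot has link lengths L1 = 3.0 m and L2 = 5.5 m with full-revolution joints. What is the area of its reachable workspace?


r_max = L1 + L2 = 8.5 m
r_min = |L1 - L2| = 2.5 m
Area = pi*(r_max^2 - r_min^2)
= pi*(72.25 - 6.25)
= pi * 66.0
= 207.3451 m^2


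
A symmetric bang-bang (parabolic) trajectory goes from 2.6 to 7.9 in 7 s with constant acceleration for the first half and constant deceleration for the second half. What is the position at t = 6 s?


Symmetric rest-to-rest: each phase covers (pf-p0)/2 in time T/2. 0.5*a*(T/2)^2 = (pf-p0)/2 => a = 4*(pf-p0)/T^2
a = 4*(7.9-2.6)/7^2 = 0.4327
t = 6 is in the deceleration phase (t > T/2).
p = pf - 0.5*a*(T-t)^2 = 7.9 - 0.5*0.4327*1^2
= 7.6837


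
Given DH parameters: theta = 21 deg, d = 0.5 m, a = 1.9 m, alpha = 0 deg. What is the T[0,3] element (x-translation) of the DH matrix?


T[0,3] = a * cos(theta)
= 1.9 * cos(21 deg)
= 1.9 * 0.9336
= 1.7738


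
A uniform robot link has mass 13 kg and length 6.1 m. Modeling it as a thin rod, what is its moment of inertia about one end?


I = (1/3) * m * L^2
= (1/3) * 13 * 6.1^2
= 0.333333 * 13 * 37.21
= 161.2433 kg*m^2


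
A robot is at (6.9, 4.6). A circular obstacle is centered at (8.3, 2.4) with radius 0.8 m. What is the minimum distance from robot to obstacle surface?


center_dist = sqrt((6.9-8.3)^2 + (4.6-2.4)^2)
= sqrt(1.96 + 4.84)
= 2.6077
min_dist = center_dist - radius = 2.6077 - 0.8 = 1.8077 m


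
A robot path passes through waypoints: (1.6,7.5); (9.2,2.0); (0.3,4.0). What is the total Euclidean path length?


Segment lengths:
  seg1 = sqrt((7.6)^2 + (-5.5)^2) = 9.3814
  seg2 = sqrt((-8.9)^2 + (2.0)^2) = 9.122
Total = 18.5033


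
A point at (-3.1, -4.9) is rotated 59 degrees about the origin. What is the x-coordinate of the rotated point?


x' = x*cos(theta) - y*sin(theta)
cos(59 deg) = 0.515, sin(59 deg) = 0.8572
x' = -3.1 * 0.515 - -4.9 * 0.8572
= -1.5966 - -4.2001
= 2.6035


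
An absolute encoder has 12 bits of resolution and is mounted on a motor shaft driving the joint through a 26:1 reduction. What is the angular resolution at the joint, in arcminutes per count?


counts = 2^12 = 4096
effective counts at joint = 4096 * 26 = 106496
resolution = 360*60 / 106496
= 0.2028 arcmin/count


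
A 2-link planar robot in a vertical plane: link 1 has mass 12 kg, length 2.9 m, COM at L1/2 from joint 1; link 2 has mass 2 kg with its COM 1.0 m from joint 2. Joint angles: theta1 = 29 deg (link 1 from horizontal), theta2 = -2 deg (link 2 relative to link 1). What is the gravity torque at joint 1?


Horizontal distance from joint 1 to link-1 COM:
  x_c1 = (L1/2)*cos(t1) = 1.45 * 0.8746 = 1.2682 m
Horizontal distance from joint 1 to link-2 COM:
  x_c2 = L1*cos(t1) + Lc2*cos(t1+t2)
       = 2.9*0.8746 + 1.0*0.891 = 3.4274 m
tau1 = m1*g*x_c1 + m2*g*x_c2
     = 12*9.81*1.2682 + 2*9.81*3.4274
     = 149.2923 + 67.2457
     = 216.538 Nm


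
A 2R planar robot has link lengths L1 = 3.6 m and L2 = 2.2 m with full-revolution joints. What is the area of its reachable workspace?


r_max = L1 + L2 = 5.8 m
r_min = |L1 - L2| = 1.4 m
Area = pi*(r_max^2 - r_min^2)
= pi*(33.64 - 1.96)
= pi * 31.68
= 99.5257 m^2


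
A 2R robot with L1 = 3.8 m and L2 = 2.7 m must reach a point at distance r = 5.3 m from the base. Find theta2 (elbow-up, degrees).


cos(theta2) = (r^2 - L1^2 - L2^2) / (2*L1*L2)
cos(theta2) = (28.09 - 14.44 - 7.29) / 20.52
cos(theta2) = 0.309942
theta2 = 71.9443 degrees


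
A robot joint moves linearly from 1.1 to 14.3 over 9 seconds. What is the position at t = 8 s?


s = t/T = 8/9 = 0.8889
p(t) = p0 + (pf-p0)*s
= 1.1 + (14.3 - 1.1) * 0.8889
= 12.8333


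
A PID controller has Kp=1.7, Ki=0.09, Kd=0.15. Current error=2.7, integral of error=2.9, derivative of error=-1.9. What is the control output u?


u = Kp*e + Ki*int(e) + Kd*de/dt
= 1.7*2.7 + 0.09*2.9 + 0.15*(-1.9)
= 4.59 + 0.261 + -0.285
= 4.566


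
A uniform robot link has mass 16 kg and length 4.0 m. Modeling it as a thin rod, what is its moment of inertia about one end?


I = (1/3) * m * L^2
= (1/3) * 16 * 4.0^2
= 0.333333 * 16 * 16.0
= 85.3333 kg*m^2


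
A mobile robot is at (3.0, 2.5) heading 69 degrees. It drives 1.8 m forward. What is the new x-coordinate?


x_new = x0 + d*cos(theta)
= 3.0 + 1.8*cos(69)
= 3.0 + 0.6451
= 3.6451


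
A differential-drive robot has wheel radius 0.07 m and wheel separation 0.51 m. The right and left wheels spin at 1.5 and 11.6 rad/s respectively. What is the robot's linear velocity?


vR = r*wR = 0.07*1.5 = 0.105 m/s
vL = r*wL = 0.07*11.6 = 0.812 m/s
v = (vR+vL)/2 = 0.4585 m/s
omega = (vR-vL)/L = -1.3863 rad/s
linear velocity = 0.4585 m/s


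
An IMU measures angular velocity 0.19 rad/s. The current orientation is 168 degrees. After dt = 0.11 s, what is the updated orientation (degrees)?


delta_theta = w * dt = 0.19 * 0.11 = 0.0209 rad
= 1.1975 deg
theta_new = 168 + 1.1975 = 169.1975 deg


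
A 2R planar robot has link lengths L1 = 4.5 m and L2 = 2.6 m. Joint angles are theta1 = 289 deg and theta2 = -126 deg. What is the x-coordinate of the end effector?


Convert angles to radians: theta1 = 5.044, theta2 = -2.1991
x = L1*cos(theta1) + L2*cos(theta1+theta2)
x = 1.4651 + -2.4864
x = -1.0213


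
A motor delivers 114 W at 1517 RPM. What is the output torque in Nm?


omega = 1517 * 2*pi/60 = 158.8599 rad/s
tau = P / omega = 114 / 158.8599
= 0.7176 Nm


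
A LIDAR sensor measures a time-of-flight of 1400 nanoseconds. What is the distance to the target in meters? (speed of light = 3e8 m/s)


tof = 1400 ns = 1.4e-06 s
dist = c * tof / 2
= 3e8 * 1.4e-06 / 2
= 210.0 m


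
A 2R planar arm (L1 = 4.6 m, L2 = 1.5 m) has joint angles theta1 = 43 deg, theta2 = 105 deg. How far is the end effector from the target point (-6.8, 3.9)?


End effector via forward kinematics:
x = L1*cos(t1) + L2*cos(t1+t2) = 2.0922
y = L1*sin(t1) + L2*sin(t1+t2) = 3.9321
Distance to target:
d = sqrt((-6.8 - 2.0922)^2 + (3.9 - 3.9321)^2)
= sqrt(79.0704 + 0.001)
= 8.8922 m


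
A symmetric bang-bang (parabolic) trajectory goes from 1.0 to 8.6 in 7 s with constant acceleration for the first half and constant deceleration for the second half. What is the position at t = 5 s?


Symmetric rest-to-rest: each phase covers (pf-p0)/2 in time T/2. 0.5*a*(T/2)^2 = (pf-p0)/2 => a = 4*(pf-p0)/T^2
a = 4*(8.6-1.0)/7^2 = 0.6204
t = 5 is in the deceleration phase (t > T/2).
p = pf - 0.5*a*(T-t)^2 = 8.6 - 0.5*0.6204*2^2
= 7.3592


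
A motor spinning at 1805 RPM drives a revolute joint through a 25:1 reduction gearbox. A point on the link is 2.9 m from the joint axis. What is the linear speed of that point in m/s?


omega_motor = 1805 * 2*pi/60 = 189.0192 rad/s
omega_joint = omega_motor / 25 = 7.5608 rad/s
v = omega_joint * r = 7.5608 * 2.9
= 21.9262 m/s


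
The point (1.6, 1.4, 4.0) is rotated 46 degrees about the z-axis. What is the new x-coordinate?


Rotation about z-axis: x' = x*cos(theta) - y*sin(theta)
= 1.6 * 0.6947 - 1.4 * 0.7193
= 0.1044


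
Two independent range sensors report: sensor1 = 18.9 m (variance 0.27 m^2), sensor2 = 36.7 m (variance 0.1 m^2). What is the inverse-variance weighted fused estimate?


w1 = (1/var1) / (1/var1 + 1/var2)
   = 3.7037 / (3.7037 + 10.0) = 0.2703
w2 = 1 - w1 = 0.7297
fused = w1*s1 + w2*s2 = 5.1081 + 26.7811
= 31.8892 m


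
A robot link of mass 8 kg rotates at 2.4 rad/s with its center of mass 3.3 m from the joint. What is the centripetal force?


F = m * omega^2 * r
= 8 * 2.4^2 * 3.3
= 8 * 5.76 * 3.3
= 152.064 N


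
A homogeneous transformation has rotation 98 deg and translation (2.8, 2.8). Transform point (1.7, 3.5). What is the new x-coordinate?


x' = cos(theta)*px - sin(theta)*py + tx
= -0.1392*1.7 - 0.9903*3.5 + 2.8
= -0.9025


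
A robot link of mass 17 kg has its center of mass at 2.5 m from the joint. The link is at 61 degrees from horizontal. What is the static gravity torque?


tau = m*g*L*cos(angle)
= 17 * 9.81 * 2.5 * cos(61 deg)
= 17 * 9.81 * 2.5 * 0.4848
= 202.1293 Nm


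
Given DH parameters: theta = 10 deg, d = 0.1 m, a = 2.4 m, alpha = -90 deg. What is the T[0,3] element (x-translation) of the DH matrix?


T[0,3] = a * cos(theta)
= 2.4 * cos(10 deg)
= 2.4 * 0.9848
= 2.3635


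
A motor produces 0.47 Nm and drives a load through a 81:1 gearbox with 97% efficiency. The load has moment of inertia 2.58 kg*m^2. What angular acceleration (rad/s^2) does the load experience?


tau_out = tau_motor * N * eta
= 0.47 * 81 * 0.97 = 36.9279 Nm
alpha = tau_out / I = 36.9279 / 2.58
= 14.3131 rad/s^2


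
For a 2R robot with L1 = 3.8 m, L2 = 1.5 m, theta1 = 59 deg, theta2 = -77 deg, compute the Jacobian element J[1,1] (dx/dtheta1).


J[1,1] = -L1*sin(t1) - L2*sin(t1+t2)
= -3.8*sin(59) - 1.5*sin(-18)
= -2.7937


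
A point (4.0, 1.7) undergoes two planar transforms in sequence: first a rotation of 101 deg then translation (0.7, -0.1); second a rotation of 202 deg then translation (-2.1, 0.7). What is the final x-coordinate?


After transform 1:
x1 = cos(101)*4.0 - sin(101)*1.7 + 0.7 = -1.732
y1 = sin(101)*4.0 + cos(101)*1.7 + -0.1 = 3.5021
After transform 2:
x2 = cos(202)*-1.732 - sin(202)*3.5021 + -2.1
= 0.8178


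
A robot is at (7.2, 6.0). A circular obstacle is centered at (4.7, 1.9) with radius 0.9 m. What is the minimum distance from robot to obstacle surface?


center_dist = sqrt((7.2-4.7)^2 + (6.0-1.9)^2)
= sqrt(6.25 + 16.81)
= 4.8021
min_dist = center_dist - radius = 4.8021 - 0.9 = 3.9021 m


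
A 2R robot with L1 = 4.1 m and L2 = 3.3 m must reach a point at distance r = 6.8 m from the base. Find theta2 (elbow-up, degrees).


cos(theta2) = (r^2 - L1^2 - L2^2) / (2*L1*L2)
cos(theta2) = (46.24 - 16.81 - 10.89) / 27.06
cos(theta2) = 0.685144
theta2 = 46.7531 degrees


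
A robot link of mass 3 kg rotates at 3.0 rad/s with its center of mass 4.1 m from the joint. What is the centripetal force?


F = m * omega^2 * r
= 3 * 3.0^2 * 4.1
= 3 * 9.0 * 4.1
= 110.7 N


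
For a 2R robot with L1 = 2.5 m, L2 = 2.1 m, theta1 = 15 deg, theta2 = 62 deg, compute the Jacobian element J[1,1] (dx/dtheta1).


J[1,1] = -L1*sin(t1) - L2*sin(t1+t2)
= -2.5*sin(15) - 2.1*sin(77)
= -2.6932


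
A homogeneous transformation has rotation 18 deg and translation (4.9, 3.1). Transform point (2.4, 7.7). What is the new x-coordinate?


x' = cos(theta)*px - sin(theta)*py + tx
= 0.9511*2.4 - 0.309*7.7 + 4.9
= 4.8031


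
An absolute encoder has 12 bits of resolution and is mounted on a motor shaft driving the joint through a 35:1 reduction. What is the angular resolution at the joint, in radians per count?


counts = 2^12 = 4096
effective counts at joint = 4096 * 35 = 143360
resolution = 2*pi / 143360
= 4.3828e-05 rad/count


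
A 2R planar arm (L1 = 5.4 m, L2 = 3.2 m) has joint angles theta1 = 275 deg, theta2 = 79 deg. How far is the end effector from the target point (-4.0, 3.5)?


End effector via forward kinematics:
x = L1*cos(t1) + L2*cos(t1+t2) = 3.6531
y = L1*sin(t1) + L2*sin(t1+t2) = -5.7139
Distance to target:
d = sqrt((-4.0 - 3.6531)^2 + (3.5 - -5.7139)^2)
= sqrt(58.5701 + 84.8967)
= 11.9778 m


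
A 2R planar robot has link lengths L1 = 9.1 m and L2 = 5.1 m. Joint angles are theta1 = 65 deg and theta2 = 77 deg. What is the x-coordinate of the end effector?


Convert angles to radians: theta1 = 1.1345, theta2 = 1.3439
x = L1*cos(theta1) + L2*cos(theta1+theta2)
x = 3.8458 + -4.0189
x = -0.173


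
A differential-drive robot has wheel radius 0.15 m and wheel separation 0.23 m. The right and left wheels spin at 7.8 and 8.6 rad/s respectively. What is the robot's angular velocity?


vR = r*wR = 0.15*7.8 = 1.17 m/s
vL = r*wL = 0.15*8.6 = 1.29 m/s
v = (vR+vL)/2 = 1.23 m/s
omega = (vR-vL)/L = -0.5217 rad/s
angular velocity = -0.5217 rad/s


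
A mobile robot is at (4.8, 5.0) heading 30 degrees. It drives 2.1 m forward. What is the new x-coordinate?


x_new = x0 + d*cos(theta)
= 4.8 + 2.1*cos(30)
= 4.8 + 1.8187
= 6.6187


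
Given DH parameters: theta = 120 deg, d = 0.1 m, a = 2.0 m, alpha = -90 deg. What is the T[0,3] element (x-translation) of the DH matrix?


T[0,3] = a * cos(theta)
= 2.0 * cos(120 deg)
= 2.0 * -0.5
= -1.0


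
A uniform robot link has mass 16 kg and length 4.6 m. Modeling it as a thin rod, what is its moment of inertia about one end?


I = (1/3) * m * L^2
= (1/3) * 16 * 4.6^2
= 0.333333 * 16 * 21.16
= 112.8533 kg*m^2


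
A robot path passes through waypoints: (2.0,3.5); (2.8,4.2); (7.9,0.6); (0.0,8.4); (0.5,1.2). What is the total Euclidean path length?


Segment lengths:
  seg1 = sqrt((0.8)^2 + (0.7)^2) = 1.063
  seg2 = sqrt((5.1)^2 + (-3.6)^2) = 6.2426
  seg3 = sqrt((-7.9)^2 + (7.8)^2) = 11.1018
  seg4 = sqrt((0.5)^2 + (-7.2)^2) = 7.2173
Total = 25.6248


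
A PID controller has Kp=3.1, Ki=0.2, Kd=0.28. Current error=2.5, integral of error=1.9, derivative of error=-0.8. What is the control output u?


u = Kp*e + Ki*int(e) + Kd*de/dt
= 3.1*2.5 + 0.2*1.9 + 0.28*(-0.8)
= 7.75 + 0.38 + -0.224
= 7.906


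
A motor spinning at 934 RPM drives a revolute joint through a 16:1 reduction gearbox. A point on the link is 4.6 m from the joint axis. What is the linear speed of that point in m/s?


omega_motor = 934 * 2*pi/60 = 97.8083 rad/s
omega_joint = omega_motor / 16 = 6.113 rad/s
v = omega_joint * r = 6.113 * 4.6
= 28.1199 m/s


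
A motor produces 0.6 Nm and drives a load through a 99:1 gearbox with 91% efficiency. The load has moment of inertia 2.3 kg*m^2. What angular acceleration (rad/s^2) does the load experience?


tau_out = tau_motor * N * eta
= 0.6 * 99 * 0.91 = 54.054 Nm
alpha = tau_out / I = 54.054 / 2.3
= 23.5017 rad/s^2


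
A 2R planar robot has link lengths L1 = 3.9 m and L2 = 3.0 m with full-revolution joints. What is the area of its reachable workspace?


r_max = L1 + L2 = 6.9 m
r_min = |L1 - L2| = 0.9 m
Area = pi*(r_max^2 - r_min^2)
= pi*(47.61 - 0.81)
= pi * 46.8
= 147.0265 m^2


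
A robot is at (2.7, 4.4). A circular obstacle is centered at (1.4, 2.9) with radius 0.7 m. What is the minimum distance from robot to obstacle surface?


center_dist = sqrt((2.7-1.4)^2 + (4.4-2.9)^2)
= sqrt(1.69 + 2.25)
= 1.9849
min_dist = center_dist - radius = 1.9849 - 0.7 = 1.2849 m


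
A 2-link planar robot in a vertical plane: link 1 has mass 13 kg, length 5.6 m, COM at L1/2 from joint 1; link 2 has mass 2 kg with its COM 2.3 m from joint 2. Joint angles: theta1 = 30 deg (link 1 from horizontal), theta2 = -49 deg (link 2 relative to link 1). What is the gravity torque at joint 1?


Horizontal distance from joint 1 to link-1 COM:
  x_c1 = (L1/2)*cos(t1) = 2.8 * 0.866 = 2.4249 m
Horizontal distance from joint 1 to link-2 COM:
  x_c2 = L1*cos(t1) + Lc2*cos(t1+t2)
       = 5.6*0.866 + 2.3*0.9455 = 7.0244 m
tau1 = m1*g*x_c1 + m2*g*x_c2
     = 13*9.81*2.4249 + 2*9.81*7.0244
     = 309.2438 + 137.8194
     = 447.0632 Nm


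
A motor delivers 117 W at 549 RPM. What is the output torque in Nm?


omega = 549 * 2*pi/60 = 57.4911 rad/s
tau = P / omega = 117 / 57.4911
= 2.0351 Nm


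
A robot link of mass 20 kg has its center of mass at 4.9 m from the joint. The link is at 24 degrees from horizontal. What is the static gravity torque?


tau = m*g*L*cos(angle)
= 20 * 9.81 * 4.9 * cos(24 deg)
= 20 * 9.81 * 4.9 * 0.9135
= 878.2643 Nm


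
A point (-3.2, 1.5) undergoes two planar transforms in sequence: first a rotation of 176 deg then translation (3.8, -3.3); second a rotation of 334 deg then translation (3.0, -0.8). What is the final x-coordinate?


After transform 1:
x1 = cos(176)*-3.2 - sin(176)*1.5 + 3.8 = 6.8876
y1 = sin(176)*-3.2 + cos(176)*1.5 + -3.3 = -5.0196
After transform 2:
x2 = cos(334)*6.8876 - sin(334)*-5.0196 + 3.0
= 6.9901


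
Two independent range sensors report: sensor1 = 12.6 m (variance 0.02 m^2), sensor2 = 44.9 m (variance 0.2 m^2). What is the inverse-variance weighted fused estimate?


w1 = (1/var1) / (1/var1 + 1/var2)
   = 50.0 / (50.0 + 5.0) = 0.9091
w2 = 1 - w1 = 0.0909
fused = w1*s1 + w2*s2 = 11.4545 + 4.0818
= 15.5364 m


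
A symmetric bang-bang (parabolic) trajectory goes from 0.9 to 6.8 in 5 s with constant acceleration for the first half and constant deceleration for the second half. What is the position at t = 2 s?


Symmetric rest-to-rest: each phase covers (pf-p0)/2 in time T/2. 0.5*a*(T/2)^2 = (pf-p0)/2 => a = 4*(pf-p0)/T^2
a = 4*(6.8-0.9)/5^2 = 0.944
t = 2 is in the acceleration phase (t <= T/2).
p = p0 + 0.5*a*t^2 = 0.9 + 0.5*0.944*2^2
= 2.788


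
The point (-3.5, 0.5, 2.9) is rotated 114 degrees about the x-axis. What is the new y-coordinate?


Rotation about x-axis: y' = y*cos(theta) - z*sin(theta)
= 0.5 * -0.4067 - 2.9 * 0.9135
= -2.8527


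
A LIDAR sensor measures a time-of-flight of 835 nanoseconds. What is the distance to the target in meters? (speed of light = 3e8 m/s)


tof = 835 ns = 8.35e-07 s
dist = c * tof / 2
= 3e8 * 8.35e-07 / 2
= 125.25 m


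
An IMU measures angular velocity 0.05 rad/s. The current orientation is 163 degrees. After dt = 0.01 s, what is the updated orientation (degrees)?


delta_theta = w * dt = 0.05 * 0.01 = 0.0005 rad
= 0.0286 deg
theta_new = 163 + 0.0286 = 163.0286 deg


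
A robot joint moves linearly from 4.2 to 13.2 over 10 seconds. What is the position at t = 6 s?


s = t/T = 6/10 = 0.6
p(t) = p0 + (pf-p0)*s
= 4.2 + (13.2 - 4.2) * 0.6
= 9.6


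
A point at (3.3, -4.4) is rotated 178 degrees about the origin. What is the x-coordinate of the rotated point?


x' = x*cos(theta) - y*sin(theta)
cos(178 deg) = -0.9994, sin(178 deg) = 0.0349
x' = 3.3 * -0.9994 - -4.4 * 0.0349
= -3.298 - -0.1536
= -3.1444


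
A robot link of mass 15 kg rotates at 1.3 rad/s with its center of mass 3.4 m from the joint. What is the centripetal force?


F = m * omega^2 * r
= 15 * 1.3^2 * 3.4
= 15 * 1.69 * 3.4
= 86.19 N


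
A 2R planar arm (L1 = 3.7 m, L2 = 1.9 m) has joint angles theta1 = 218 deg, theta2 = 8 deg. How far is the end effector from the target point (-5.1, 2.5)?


End effector via forward kinematics:
x = L1*cos(t1) + L2*cos(t1+t2) = -4.2355
y = L1*sin(t1) + L2*sin(t1+t2) = -3.6447
Distance to target:
d = sqrt((-5.1 - -4.2355)^2 + (2.5 - -3.6447)^2)
= sqrt(0.7474 + 37.7573)
= 6.2052 m


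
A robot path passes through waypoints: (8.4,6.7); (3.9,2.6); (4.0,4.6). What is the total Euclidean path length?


Segment lengths:
  seg1 = sqrt((-4.5)^2 + (-4.1)^2) = 6.0877
  seg2 = sqrt((0.1)^2 + (2.0)^2) = 2.0025
Total = 8.0902


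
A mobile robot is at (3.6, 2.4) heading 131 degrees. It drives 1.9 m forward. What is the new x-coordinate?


x_new = x0 + d*cos(theta)
= 3.6 + 1.9*cos(131)
= 3.6 + -1.2465
= 2.3535


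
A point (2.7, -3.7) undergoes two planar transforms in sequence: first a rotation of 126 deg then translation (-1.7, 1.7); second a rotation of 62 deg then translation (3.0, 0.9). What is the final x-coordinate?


After transform 1:
x1 = cos(126)*2.7 - sin(126)*-3.7 + -1.7 = -0.2937
y1 = sin(126)*2.7 + cos(126)*-3.7 + 1.7 = 6.0592
After transform 2:
x2 = cos(62)*-0.2937 - sin(62)*6.0592 + 3.0
= -2.4878


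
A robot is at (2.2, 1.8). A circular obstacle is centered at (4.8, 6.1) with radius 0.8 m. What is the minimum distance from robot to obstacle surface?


center_dist = sqrt((2.2-4.8)^2 + (1.8-6.1)^2)
= sqrt(6.76 + 18.49)
= 5.0249
min_dist = center_dist - radius = 5.0249 - 0.8 = 4.2249 m


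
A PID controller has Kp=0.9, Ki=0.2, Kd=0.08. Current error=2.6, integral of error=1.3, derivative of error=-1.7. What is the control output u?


u = Kp*e + Ki*int(e) + Kd*de/dt
= 0.9*2.6 + 0.2*1.3 + 0.08*(-1.7)
= 2.34 + 0.26 + -0.136
= 2.464


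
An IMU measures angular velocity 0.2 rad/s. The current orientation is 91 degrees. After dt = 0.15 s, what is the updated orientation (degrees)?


delta_theta = w * dt = 0.2 * 0.15 = 0.03 rad
= 1.7189 deg
theta_new = 91 + 1.7189 = 92.7189 deg


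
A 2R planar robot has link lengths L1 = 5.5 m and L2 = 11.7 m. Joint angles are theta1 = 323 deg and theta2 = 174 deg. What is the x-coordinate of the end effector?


Convert angles to radians: theta1 = 5.6374, theta2 = 3.0369
x = L1*cos(theta1) + L2*cos(theta1+theta2)
x = 4.3925 + -8.5568
x = -4.1643


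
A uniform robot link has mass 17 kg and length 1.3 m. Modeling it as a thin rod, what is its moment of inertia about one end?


I = (1/3) * m * L^2
= (1/3) * 17 * 1.3^2
= 0.333333 * 17 * 1.69
= 9.5767 kg*m^2


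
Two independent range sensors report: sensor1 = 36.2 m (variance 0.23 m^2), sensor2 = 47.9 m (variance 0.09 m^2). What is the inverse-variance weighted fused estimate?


w1 = (1/var1) / (1/var1 + 1/var2)
   = 4.3478 / (4.3478 + 11.1111) = 0.2812
w2 = 1 - w1 = 0.7188
fused = w1*s1 + w2*s2 = 10.1813 + 34.4281
= 44.6094 m


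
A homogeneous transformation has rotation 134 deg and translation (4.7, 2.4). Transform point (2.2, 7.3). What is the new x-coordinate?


x' = cos(theta)*px - sin(theta)*py + tx
= -0.6947*2.2 - 0.7193*7.3 + 4.7
= -2.0794


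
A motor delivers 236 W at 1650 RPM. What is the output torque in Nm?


omega = 1650 * 2*pi/60 = 172.7876 rad/s
tau = P / omega = 236 / 172.7876
= 1.3658 Nm


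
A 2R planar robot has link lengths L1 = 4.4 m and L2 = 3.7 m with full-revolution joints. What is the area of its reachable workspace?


r_max = L1 + L2 = 8.1 m
r_min = |L1 - L2| = 0.7 m
Area = pi*(r_max^2 - r_min^2)
= pi*(65.61 - 0.49)
= pi * 65.12
= 204.5805 m^2


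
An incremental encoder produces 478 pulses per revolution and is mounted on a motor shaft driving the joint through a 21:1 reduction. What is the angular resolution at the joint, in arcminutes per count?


counts per rev = 478
effective counts at joint = 478 * 21 = 10038
resolution = 360*60 / 10038
= 2.1518 arcmin/count


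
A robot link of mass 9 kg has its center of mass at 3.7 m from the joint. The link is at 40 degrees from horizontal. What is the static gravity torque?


tau = m*g*L*cos(angle)
= 9 * 9.81 * 3.7 * cos(40 deg)
= 9 * 9.81 * 3.7 * 0.766
= 250.246 Nm


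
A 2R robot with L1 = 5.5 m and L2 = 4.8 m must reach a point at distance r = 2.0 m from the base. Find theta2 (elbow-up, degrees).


cos(theta2) = (r^2 - L1^2 - L2^2) / (2*L1*L2)
cos(theta2) = (4.0 - 30.25 - 23.04) / 52.8
cos(theta2) = -0.933523
theta2 = 158.9908 degrees


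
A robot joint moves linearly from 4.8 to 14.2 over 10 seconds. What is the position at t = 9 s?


s = t/T = 9/10 = 0.9
p(t) = p0 + (pf-p0)*s
= 4.8 + (14.2 - 4.8) * 0.9
= 13.26


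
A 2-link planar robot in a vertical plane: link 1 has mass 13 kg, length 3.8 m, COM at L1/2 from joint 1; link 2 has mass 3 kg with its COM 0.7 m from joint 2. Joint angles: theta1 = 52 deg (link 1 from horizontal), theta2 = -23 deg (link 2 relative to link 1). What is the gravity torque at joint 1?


Horizontal distance from joint 1 to link-1 COM:
  x_c1 = (L1/2)*cos(t1) = 1.9 * 0.6157 = 1.1698 m
Horizontal distance from joint 1 to link-2 COM:
  x_c2 = L1*cos(t1) + Lc2*cos(t1+t2)
       = 3.8*0.6157 + 0.7*0.8746 = 2.9517 m
tau1 = m1*g*x_c1 + m2*g*x_c2
     = 13*9.81*1.1698 + 3*9.81*2.9517
     = 149.1791 + 86.8699
     = 236.049 Nm


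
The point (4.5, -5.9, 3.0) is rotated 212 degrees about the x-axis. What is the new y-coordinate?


Rotation about x-axis: y' = y*cos(theta) - z*sin(theta)
= -5.9 * -0.848 - 3.0 * -0.5299
= 6.5932


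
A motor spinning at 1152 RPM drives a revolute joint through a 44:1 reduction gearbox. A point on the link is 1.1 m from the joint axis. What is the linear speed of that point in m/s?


omega_motor = 1152 * 2*pi/60 = 120.6372 rad/s
omega_joint = omega_motor / 44 = 2.7418 rad/s
v = omega_joint * r = 2.7418 * 1.1
= 3.0159 m/s


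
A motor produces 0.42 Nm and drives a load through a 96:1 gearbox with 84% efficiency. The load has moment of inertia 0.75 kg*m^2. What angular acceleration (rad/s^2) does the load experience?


tau_out = tau_motor * N * eta
= 0.42 * 96 * 0.84 = 33.8688 Nm
alpha = tau_out / I = 33.8688 / 0.75
= 45.1584 rad/s^2


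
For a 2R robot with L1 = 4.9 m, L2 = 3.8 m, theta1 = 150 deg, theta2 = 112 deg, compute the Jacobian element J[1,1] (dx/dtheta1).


J[1,1] = -L1*sin(t1) - L2*sin(t1+t2)
= -4.9*sin(150) - 3.8*sin(262)
= 1.313


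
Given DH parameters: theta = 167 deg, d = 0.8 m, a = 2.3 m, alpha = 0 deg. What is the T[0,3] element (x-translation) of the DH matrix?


T[0,3] = a * cos(theta)
= 2.3 * cos(167 deg)
= 2.3 * -0.9744
= -2.2411


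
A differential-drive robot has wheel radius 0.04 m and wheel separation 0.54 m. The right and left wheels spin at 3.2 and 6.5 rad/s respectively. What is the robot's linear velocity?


vR = r*wR = 0.04*3.2 = 0.128 m/s
vL = r*wL = 0.04*6.5 = 0.26 m/s
v = (vR+vL)/2 = 0.194 m/s
omega = (vR-vL)/L = -0.2444 rad/s
linear velocity = 0.194 m/s


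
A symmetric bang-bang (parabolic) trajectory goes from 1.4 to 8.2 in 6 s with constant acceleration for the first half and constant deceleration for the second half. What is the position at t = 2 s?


Symmetric rest-to-rest: each phase covers (pf-p0)/2 in time T/2. 0.5*a*(T/2)^2 = (pf-p0)/2 => a = 4*(pf-p0)/T^2
a = 4*(8.2-1.4)/6^2 = 0.7556
t = 2 is in the acceleration phase (t <= T/2).
p = p0 + 0.5*a*t^2 = 1.4 + 0.5*0.7556*2^2
= 2.9111


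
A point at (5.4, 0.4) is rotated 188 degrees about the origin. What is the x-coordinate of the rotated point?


x' = x*cos(theta) - y*sin(theta)
cos(188 deg) = -0.9903, sin(188 deg) = -0.1392
x' = 5.4 * -0.9903 - 0.4 * -0.1392
= -5.3474 - -0.0557
= -5.2918


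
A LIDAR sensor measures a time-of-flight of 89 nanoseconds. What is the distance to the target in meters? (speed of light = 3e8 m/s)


tof = 89 ns = 8.9e-08 s
dist = c * tof / 2
= 3e8 * 8.9e-08 / 2
= 13.35 m


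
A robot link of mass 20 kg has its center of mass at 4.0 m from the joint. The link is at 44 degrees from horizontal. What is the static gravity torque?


tau = m*g*L*cos(angle)
= 20 * 9.81 * 4.0 * cos(44 deg)
= 20 * 9.81 * 4.0 * 0.7193
= 564.5379 Nm


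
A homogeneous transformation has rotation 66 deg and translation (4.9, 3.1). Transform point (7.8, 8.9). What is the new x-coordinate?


x' = cos(theta)*px - sin(theta)*py + tx
= 0.4067*7.8 - 0.9135*8.9 + 4.9
= -0.058


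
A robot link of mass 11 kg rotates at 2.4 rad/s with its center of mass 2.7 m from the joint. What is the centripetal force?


F = m * omega^2 * r
= 11 * 2.4^2 * 2.7
= 11 * 5.76 * 2.7
= 171.072 N


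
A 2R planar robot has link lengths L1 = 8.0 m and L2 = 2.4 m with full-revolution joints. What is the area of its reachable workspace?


r_max = L1 + L2 = 10.4 m
r_min = |L1 - L2| = 5.6 m
Area = pi*(r_max^2 - r_min^2)
= pi*(108.16 - 31.36)
= pi * 76.8
= 241.2743 m^2


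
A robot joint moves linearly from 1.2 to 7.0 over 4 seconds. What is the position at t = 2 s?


s = t/T = 2/4 = 0.5
p(t) = p0 + (pf-p0)*s
= 1.2 + (7.0 - 1.2) * 0.5
= 4.1


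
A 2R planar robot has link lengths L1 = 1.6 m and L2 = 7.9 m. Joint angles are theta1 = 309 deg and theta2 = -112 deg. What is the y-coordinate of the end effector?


Convert angles to radians: theta1 = 5.3931, theta2 = -1.9548
y = L1*sin(theta1) + L2*sin(theta1+theta2)
y = -1.2434 + -2.3097
y = -3.5532


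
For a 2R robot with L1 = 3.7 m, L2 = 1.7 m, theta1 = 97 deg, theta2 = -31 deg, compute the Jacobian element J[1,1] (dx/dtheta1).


J[1,1] = -L1*sin(t1) - L2*sin(t1+t2)
= -3.7*sin(97) - 1.7*sin(66)
= -5.2254


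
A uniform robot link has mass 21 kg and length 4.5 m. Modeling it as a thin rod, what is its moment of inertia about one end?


I = (1/3) * m * L^2
= (1/3) * 21 * 4.5^2
= 0.333333 * 21 * 20.25
= 141.75 kg*m^2


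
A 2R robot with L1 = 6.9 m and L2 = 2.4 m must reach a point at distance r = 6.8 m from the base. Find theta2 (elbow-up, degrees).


cos(theta2) = (r^2 - L1^2 - L2^2) / (2*L1*L2)
cos(theta2) = (46.24 - 47.61 - 5.76) / 33.12
cos(theta2) = -0.215278
theta2 = 102.4318 degrees


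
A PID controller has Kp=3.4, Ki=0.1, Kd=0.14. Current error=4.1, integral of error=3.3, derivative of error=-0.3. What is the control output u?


u = Kp*e + Ki*int(e) + Kd*de/dt
= 3.4*4.1 + 0.1*3.3 + 0.14*(-0.3)
= 13.94 + 0.33 + -0.042
= 14.228


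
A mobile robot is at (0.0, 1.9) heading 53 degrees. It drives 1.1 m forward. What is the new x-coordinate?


x_new = x0 + d*cos(theta)
= 0.0 + 1.1*cos(53)
= 0.0 + 0.662
= 0.662


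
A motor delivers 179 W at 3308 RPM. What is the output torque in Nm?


omega = 3308 * 2*pi/60 = 346.4129 rad/s
tau = P / omega = 179 / 346.4129
= 0.5167 Nm


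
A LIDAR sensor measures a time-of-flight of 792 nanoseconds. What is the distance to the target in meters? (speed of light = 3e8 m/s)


tof = 792 ns = 7.92e-07 s
dist = c * tof / 2
= 3e8 * 7.92e-07 / 2
= 118.8 m


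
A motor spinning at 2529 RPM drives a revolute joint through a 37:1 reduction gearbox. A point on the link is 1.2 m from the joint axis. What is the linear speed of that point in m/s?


omega_motor = 2529 * 2*pi/60 = 264.8363 rad/s
omega_joint = omega_motor / 37 = 7.1577 rad/s
v = omega_joint * r = 7.1577 * 1.2
= 8.5893 m/s


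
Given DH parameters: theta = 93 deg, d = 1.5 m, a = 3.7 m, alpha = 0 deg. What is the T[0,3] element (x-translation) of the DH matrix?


T[0,3] = a * cos(theta)
= 3.7 * cos(93 deg)
= 3.7 * -0.0523
= -0.1936


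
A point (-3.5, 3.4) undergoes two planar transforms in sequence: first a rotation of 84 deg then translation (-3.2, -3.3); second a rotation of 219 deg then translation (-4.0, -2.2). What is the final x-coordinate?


After transform 1:
x1 = cos(84)*-3.5 - sin(84)*3.4 + -3.2 = -6.9472
y1 = sin(84)*-3.5 + cos(84)*3.4 + -3.3 = -6.4254
After transform 2:
x2 = cos(219)*-6.9472 - sin(219)*-6.4254 + -4.0
= -2.6446


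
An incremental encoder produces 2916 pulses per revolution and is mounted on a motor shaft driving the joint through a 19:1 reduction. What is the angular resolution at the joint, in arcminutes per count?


counts per rev = 2916
effective counts at joint = 2916 * 19 = 55404
resolution = 360*60 / 55404
= 0.3899 arcmin/count


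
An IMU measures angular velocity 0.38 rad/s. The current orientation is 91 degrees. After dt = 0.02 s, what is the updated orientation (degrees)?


delta_theta = w * dt = 0.38 * 0.02 = 0.0076 rad
= 0.4354 deg
theta_new = 91 + 0.4354 = 91.4354 deg


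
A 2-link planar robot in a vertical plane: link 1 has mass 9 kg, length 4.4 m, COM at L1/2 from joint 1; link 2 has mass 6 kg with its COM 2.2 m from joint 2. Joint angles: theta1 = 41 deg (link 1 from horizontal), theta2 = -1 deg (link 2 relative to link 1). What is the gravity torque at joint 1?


Horizontal distance from joint 1 to link-1 COM:
  x_c1 = (L1/2)*cos(t1) = 2.2 * 0.7547 = 1.6604 m
Horizontal distance from joint 1 to link-2 COM:
  x_c2 = L1*cos(t1) + Lc2*cos(t1+t2)
       = 4.4*0.7547 + 2.2*0.766 = 5.006 m
tau1 = m1*g*x_c1 + m2*g*x_c2
     = 9*9.81*1.6604 + 6*9.81*5.006
     = 146.5933 + 294.6543
     = 441.2476 Nm


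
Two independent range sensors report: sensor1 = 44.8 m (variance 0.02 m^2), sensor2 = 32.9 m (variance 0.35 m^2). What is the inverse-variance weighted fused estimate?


w1 = (1/var1) / (1/var1 + 1/var2)
   = 50.0 / (50.0 + 2.8571) = 0.9459
w2 = 1 - w1 = 0.0541
fused = w1*s1 + w2*s2 = 42.3784 + 1.7784
= 44.1568 m


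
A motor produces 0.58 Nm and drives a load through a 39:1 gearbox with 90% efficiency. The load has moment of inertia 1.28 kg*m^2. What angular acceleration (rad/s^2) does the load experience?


tau_out = tau_motor * N * eta
= 0.58 * 39 * 0.9 = 20.358 Nm
alpha = tau_out / I = 20.358 / 1.28
= 15.9047 rad/s^2


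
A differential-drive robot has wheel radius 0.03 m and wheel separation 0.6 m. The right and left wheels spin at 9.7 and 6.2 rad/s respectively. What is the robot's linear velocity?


vR = r*wR = 0.03*9.7 = 0.291 m/s
vL = r*wL = 0.03*6.2 = 0.186 m/s
v = (vR+vL)/2 = 0.2385 m/s
omega = (vR-vL)/L = 0.175 rad/s
linear velocity = 0.2385 m/s


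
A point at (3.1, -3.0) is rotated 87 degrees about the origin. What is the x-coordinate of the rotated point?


x' = x*cos(theta) - y*sin(theta)
cos(87 deg) = 0.0523, sin(87 deg) = 0.9986
x' = 3.1 * 0.0523 - -3.0 * 0.9986
= 0.1622 - -2.9959
= 3.1581


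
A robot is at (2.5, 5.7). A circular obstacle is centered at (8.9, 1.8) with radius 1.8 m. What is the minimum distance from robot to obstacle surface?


center_dist = sqrt((2.5-8.9)^2 + (5.7-1.8)^2)
= sqrt(40.96 + 15.21)
= 7.4947
min_dist = center_dist - radius = 7.4947 - 1.8 = 5.6947 m


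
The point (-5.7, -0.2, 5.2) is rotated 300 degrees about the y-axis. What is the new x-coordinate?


Rotation about y-axis: x' = x*cos(theta) + z*sin(theta)
= -5.7 * 0.5 + 5.2 * -0.866
= -7.3533


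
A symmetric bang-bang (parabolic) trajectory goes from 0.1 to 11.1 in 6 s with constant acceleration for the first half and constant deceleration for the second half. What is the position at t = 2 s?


Symmetric rest-to-rest: each phase covers (pf-p0)/2 in time T/2. 0.5*a*(T/2)^2 = (pf-p0)/2 => a = 4*(pf-p0)/T^2
a = 4*(11.1-0.1)/6^2 = 1.2222
t = 2 is in the acceleration phase (t <= T/2).
p = p0 + 0.5*a*t^2 = 0.1 + 0.5*1.2222*2^2
= 2.5444


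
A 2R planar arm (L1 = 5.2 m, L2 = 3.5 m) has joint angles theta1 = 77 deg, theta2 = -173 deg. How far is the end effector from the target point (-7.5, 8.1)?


End effector via forward kinematics:
x = L1*cos(t1) + L2*cos(t1+t2) = 0.8039
y = L1*sin(t1) + L2*sin(t1+t2) = 1.5859
Distance to target:
d = sqrt((-7.5 - 0.8039)^2 + (8.1 - 1.5859)^2)
= sqrt(68.9547 + 42.4335)
= 10.5541 m


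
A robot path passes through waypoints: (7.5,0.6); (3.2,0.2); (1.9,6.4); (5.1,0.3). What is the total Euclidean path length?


Segment lengths:
  seg1 = sqrt((-4.3)^2 + (-0.4)^2) = 4.3186
  seg2 = sqrt((-1.3)^2 + (6.2)^2) = 6.3348
  seg3 = sqrt((3.2)^2 + (-6.1)^2) = 6.8884
Total = 17.5418


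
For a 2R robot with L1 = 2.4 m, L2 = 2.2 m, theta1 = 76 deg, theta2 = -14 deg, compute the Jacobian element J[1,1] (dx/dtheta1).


J[1,1] = -L1*sin(t1) - L2*sin(t1+t2)
= -2.4*sin(76) - 2.2*sin(62)
= -4.2712


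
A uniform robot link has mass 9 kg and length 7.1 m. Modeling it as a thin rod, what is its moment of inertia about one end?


I = (1/3) * m * L^2
= (1/3) * 9 * 7.1^2
= 0.333333 * 9 * 50.41
= 151.23 kg*m^2


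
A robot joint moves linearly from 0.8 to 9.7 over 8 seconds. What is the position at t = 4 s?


s = t/T = 4/8 = 0.5
p(t) = p0 + (pf-p0)*s
= 0.8 + (9.7 - 0.8) * 0.5
= 5.25


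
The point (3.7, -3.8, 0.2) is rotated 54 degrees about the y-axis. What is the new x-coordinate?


Rotation about y-axis: x' = x*cos(theta) + z*sin(theta)
= 3.7 * 0.5878 + 0.2 * 0.809
= 2.3366


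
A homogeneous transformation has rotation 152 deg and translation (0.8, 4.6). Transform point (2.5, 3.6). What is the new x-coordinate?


x' = cos(theta)*px - sin(theta)*py + tx
= -0.8829*2.5 - 0.4695*3.6 + 0.8
= -3.0975


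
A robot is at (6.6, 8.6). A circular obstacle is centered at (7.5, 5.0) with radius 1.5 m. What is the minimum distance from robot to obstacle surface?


center_dist = sqrt((6.6-7.5)^2 + (8.6-5.0)^2)
= sqrt(0.81 + 12.96)
= 3.7108
min_dist = center_dist - radius = 3.7108 - 1.5 = 2.2108 m


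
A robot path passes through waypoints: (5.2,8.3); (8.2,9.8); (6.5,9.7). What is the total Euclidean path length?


Segment lengths:
  seg1 = sqrt((3.0)^2 + (1.5)^2) = 3.3541
  seg2 = sqrt((-1.7)^2 + (-0.1)^2) = 1.7029
Total = 5.057


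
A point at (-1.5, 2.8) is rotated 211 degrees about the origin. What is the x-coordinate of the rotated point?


x' = x*cos(theta) - y*sin(theta)
cos(211 deg) = -0.8572, sin(211 deg) = -0.515
x' = -1.5 * -0.8572 - 2.8 * -0.515
= 1.2858 - -1.4421
= 2.7279


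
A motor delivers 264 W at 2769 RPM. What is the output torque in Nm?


omega = 2769 * 2*pi/60 = 289.969 rad/s
tau = P / omega = 264 / 289.969
= 0.9104 Nm


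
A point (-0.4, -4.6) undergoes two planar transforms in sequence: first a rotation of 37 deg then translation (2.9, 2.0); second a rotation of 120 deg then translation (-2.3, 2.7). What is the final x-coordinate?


After transform 1:
x1 = cos(37)*-0.4 - sin(37)*-4.6 + 2.9 = 5.3489
y1 = sin(37)*-0.4 + cos(37)*-4.6 + 2.0 = -1.9144
After transform 2:
x2 = cos(120)*5.3489 - sin(120)*-1.9144 + -2.3
= -3.3165


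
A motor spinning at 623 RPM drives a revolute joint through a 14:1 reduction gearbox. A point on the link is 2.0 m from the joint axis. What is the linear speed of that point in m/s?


omega_motor = 623 * 2*pi/60 = 65.2404 rad/s
omega_joint = omega_motor / 14 = 4.66 rad/s
v = omega_joint * r = 4.66 * 2.0
= 9.3201 m/s
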